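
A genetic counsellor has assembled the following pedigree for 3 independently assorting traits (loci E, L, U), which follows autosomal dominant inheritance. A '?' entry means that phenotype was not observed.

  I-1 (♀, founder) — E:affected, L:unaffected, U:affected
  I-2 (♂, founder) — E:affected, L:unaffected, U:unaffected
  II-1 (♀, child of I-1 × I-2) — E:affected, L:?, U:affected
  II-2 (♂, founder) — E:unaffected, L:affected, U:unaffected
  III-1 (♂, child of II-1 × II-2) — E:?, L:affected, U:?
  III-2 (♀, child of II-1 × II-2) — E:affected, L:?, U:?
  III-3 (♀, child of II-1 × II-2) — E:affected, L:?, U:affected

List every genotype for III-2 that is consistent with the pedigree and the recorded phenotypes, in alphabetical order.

E/I-1 aff ·: Ee|EE
E/I-2 aff ·: Ee|EE
E/II-1 aff I-1×I-2: Ee|EE
E/II-2 un ·: ee
E/III-1 ? II-1×II-2: ee|Ee
E/III-2 aff II-1×II-2: Ee
E/III-3 aff II-1×II-2: Ee
⇒ E over [I-1,I-2,II-1,II-2,III-1,III-2,III-3]: 10 consistent
L/I-1 un ·: ll
L/I-2 un ·: ll
L/II-1 ? I-1×I-2: ll
L/II-2 aff ·: Ll|LL
L/III-1 aff II-1×II-2: Ll
L/III-2 ? II-1×II-2: ll|Ll
L/III-3 ? II-1×II-2: ll|Ll
⇒ L over [I-1,I-2,II-1,II-2,III-1,III-2,III-3]: 5 consistent
U/I-1 aff ·: Uu|UU
U/I-2 un ·: uu
U/II-1 aff I-1×I-2: Uu
U/II-2 un ·: uu
U/III-1 ? II-1×II-2: uu|Uu
U/III-2 ? II-1×II-2: uu|Uu
U/III-3 aff II-1×II-2: Uu
⇒ U over [I-1,I-2,II-1,II-2,III-1,III-2,III-3]: 8 consistent

III-2 ∈ {Ee Ll Uu, Ee Ll uu, Ee ll Uu, Ee ll uu}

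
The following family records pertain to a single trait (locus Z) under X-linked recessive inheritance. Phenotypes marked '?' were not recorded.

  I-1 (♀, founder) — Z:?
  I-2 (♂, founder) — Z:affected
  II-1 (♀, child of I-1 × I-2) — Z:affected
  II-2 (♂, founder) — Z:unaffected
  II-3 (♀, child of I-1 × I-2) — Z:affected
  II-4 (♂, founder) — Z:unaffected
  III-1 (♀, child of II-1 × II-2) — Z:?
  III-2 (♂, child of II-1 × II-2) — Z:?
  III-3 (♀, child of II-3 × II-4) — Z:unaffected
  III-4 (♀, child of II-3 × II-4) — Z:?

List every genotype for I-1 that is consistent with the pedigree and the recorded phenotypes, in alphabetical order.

Z/I-1 ? ·: X^ZX^z|X^zX^z
Z/I-2 aff ·: X^zY
Z/II-1 aff I-1×I-2: X^zX^z
Z/II-2 un ·: X^ZY
Z/II-3 aff I-1×I-2: X^zX^z
Z/II-4 un ·: X^ZY
Z/III-1 ? II-1×II-2: X^ZX^z
Z/III-2 ? II-1×II-2: X^zY
Z/III-3 un II-3×II-4: X^ZX^z
Z/III-4 ? II-3×II-4: X^ZX^z
⇒ Z over [I-1,I-2,II-1,II-2,II-3,II-4,III-1,III-2,III-3,III-4]: 2 consistent

I-1 ∈ {X^ZX^z, X^zX^z}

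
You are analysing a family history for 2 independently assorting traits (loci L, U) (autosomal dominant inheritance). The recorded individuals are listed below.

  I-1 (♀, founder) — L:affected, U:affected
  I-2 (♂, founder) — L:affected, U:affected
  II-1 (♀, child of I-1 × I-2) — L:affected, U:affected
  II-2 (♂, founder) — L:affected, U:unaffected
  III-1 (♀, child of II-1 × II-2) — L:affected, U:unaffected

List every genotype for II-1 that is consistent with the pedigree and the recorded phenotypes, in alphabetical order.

L/I-1 aff ·: Ll|LL
L/I-2 aff ·: Ll|LL
L/II-1 aff I-1×I-2: Ll|LL
L/II-2 aff ·: Ll|LL
L/III-1 aff II-1×II-2: Ll|LL
⇒ L over [I-1,I-2,II-1,II-2,III-1]: 24 consistent
U/I-1 aff ·: Uu|UU
U/I-2 aff ·: Uu|UU
U/II-1 aff I-1×I-2: Uu
U/II-2 un ·: uu
U/III-1 un II-1×II-2: uu
⇒ U over [I-1,I-2,II-1,II-2,III-1]: 3 consistent

II-1 ∈ {LL Uu, Ll Uu}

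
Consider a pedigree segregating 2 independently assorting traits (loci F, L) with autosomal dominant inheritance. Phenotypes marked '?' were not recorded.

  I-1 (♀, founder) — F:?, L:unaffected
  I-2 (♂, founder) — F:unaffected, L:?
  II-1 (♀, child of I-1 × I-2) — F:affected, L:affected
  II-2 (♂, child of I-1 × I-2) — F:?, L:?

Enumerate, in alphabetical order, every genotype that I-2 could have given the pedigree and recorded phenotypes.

I-2 ∈ {ff LL, ff Ll}

F/I-1 ? ·: Ff|FF
F/I-2 un ·: ff
F/II-1 aff I-1×I-2: Ff
F/II-2 ? I-1×I-2: ff|Ff
⇒ F over [I-1,I-2,II-1,II-2]: 3 consistent
L/I-1 un ·: ll
L/I-2 ? ·: Ll|LL
L/II-1 aff I-1×I-2: Ll
L/II-2 ? I-1×I-2: ll|Ll
⇒ L over [I-1,I-2,II-1,II-2]: 3 consistent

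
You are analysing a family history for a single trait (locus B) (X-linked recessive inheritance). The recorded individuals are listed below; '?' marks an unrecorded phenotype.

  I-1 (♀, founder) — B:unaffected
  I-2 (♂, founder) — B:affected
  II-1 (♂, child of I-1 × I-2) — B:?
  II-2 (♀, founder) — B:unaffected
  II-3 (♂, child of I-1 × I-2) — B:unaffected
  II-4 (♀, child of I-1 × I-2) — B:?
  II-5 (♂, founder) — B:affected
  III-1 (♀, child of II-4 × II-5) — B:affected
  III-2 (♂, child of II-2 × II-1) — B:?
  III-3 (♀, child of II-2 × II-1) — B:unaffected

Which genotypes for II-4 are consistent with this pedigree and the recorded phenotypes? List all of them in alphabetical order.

II-4 ∈ {X^BX^b, X^bX^b}

B/I-1 un ·: X^BX^B|X^BX^b
B/I-2 aff ·: X^bY
B/II-1 ? I-1×I-2: X^BY|X^bY
B/II-2 un ·: X^BX^B|X^BX^b
B/II-3 un I-1×I-2: X^BY
B/II-4 ? I-1×I-2: X^BX^b|X^bX^b
B/II-5 aff ·: X^bY
B/III-1 aff II-4×II-5: X^bX^b
B/III-2 ? II-2×II-1: X^BY|X^bY
B/III-3 un II-2×II-1: X^BX^B|X^BX^b
⇒ B over [I-1,I-2,II-1,II-2,II-3,II-4,II-5,III-1,III-2,III-3]: 21 consistent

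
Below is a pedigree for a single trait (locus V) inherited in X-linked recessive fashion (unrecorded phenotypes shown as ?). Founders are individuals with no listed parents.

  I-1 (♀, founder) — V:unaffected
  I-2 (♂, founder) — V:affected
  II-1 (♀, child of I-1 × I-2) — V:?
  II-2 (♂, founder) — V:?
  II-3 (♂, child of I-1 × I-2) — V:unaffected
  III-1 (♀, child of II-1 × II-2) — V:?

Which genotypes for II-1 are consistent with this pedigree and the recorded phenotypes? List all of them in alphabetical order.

II-1 ∈ {X^VX^v, X^vX^v}

V/I-1 un ·: X^VX^V|X^VX^v
V/I-2 aff ·: X^vY
V/II-1 ? I-1×I-2: X^VX^v|X^vX^v
V/II-2 ? ·: X^VY|X^vY
V/II-3 un I-1×I-2: X^VY
V/III-1 ? II-1×II-2: X^VX^V|X^VX^v|X^vX^v
⇒ V over [I-1,I-2,II-1,II-2,II-3,III-1]: 10 consistent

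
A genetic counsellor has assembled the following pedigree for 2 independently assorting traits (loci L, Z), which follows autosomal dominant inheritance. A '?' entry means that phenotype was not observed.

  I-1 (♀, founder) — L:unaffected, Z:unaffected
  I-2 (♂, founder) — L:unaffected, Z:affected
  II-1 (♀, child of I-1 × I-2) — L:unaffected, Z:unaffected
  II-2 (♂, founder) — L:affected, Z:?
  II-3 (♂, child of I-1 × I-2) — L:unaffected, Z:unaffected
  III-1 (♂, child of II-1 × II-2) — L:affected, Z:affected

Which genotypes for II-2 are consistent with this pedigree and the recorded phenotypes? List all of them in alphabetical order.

II-2 ∈ {LL ZZ, LL Zz, Ll ZZ, Ll Zz}

L/I-1 un ·: ll
L/I-2 un ·: ll
L/II-1 un I-1×I-2: ll
L/II-2 aff ·: Ll|LL
L/II-3 un I-1×I-2: ll
L/III-1 aff II-1×II-2: Ll
⇒ L over [I-1,I-2,II-1,II-2,II-3,III-1]: 2 consistent
Z/I-1 un ·: zz
Z/I-2 aff ·: Zz
Z/II-1 un I-1×I-2: zz
Z/II-2 ? ·: Zz|ZZ
Z/II-3 un I-1×I-2: zz
Z/III-1 aff II-1×II-2: Zz
⇒ Z over [I-1,I-2,II-1,II-2,II-3,III-1]: 2 consistent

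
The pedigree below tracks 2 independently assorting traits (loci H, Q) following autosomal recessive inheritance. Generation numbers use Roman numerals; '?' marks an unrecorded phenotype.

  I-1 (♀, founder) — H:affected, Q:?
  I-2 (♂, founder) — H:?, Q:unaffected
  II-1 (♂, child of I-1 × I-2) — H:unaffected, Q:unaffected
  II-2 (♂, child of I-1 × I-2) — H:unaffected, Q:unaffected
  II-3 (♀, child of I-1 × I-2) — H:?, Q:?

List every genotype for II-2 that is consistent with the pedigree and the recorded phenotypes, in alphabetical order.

II-2 ∈ {Hh QQ, Hh Qq}

H/I-1 aff ·: hh
H/I-2 ? ·: HH|Hh
H/II-1 un I-1×I-2: Hh
H/II-2 un I-1×I-2: Hh
H/II-3 ? I-1×I-2: Hh|hh
⇒ H over [I-1,I-2,II-1,II-2,II-3]: 3 consistent
Q/I-1 ? ·: QQ|Qq|qq
Q/I-2 un ·: QQ|Qq
Q/II-1 un I-1×I-2: QQ|Qq
Q/II-2 un I-1×I-2: QQ|Qq
Q/II-3 ? I-1×I-2: QQ|Qq|qq
⇒ Q over [I-1,I-2,II-1,II-2,II-3]: 32 consistent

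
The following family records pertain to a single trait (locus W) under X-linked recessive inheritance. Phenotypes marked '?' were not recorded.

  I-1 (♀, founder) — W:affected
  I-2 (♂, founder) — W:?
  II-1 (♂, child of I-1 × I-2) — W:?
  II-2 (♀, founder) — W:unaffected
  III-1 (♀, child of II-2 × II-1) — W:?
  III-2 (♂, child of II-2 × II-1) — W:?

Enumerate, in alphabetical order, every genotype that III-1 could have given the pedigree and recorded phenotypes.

III-1 ∈ {X^WX^w, X^wX^w}

W/I-1 aff ·: X^wX^w
W/I-2 ? ·: X^WY|X^wY
W/II-1 ? I-1×I-2: X^wY
W/II-2 un ·: X^WX^W|X^WX^w
W/III-1 ? II-2×II-1: X^WX^w|X^wX^w
W/III-2 ? II-2×II-1: X^WY|X^wY
⇒ W over [I-1,I-2,II-1,II-2,III-1,III-2]: 10 consistent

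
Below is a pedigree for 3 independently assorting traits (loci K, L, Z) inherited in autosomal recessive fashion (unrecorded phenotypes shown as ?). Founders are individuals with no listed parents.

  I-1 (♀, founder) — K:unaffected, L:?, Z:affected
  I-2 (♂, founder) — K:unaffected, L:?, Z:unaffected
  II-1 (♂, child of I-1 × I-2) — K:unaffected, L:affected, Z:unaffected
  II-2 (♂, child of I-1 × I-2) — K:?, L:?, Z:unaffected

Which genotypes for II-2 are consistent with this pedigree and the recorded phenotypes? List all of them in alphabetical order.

K/I-1 un ·: KK|Kk
K/I-2 un ·: KK|Kk
K/II-1 un I-1×I-2: KK|Kk
K/II-2 ? I-1×I-2: KK|Kk|kk
⇒ K over [I-1,I-2,II-1,II-2]: 15 consistent
L/I-1 ? ·: Ll|ll
L/I-2 ? ·: Ll|ll
L/II-1 aff I-1×I-2: ll
L/II-2 ? I-1×I-2: LL|Ll|ll
⇒ L over [I-1,I-2,II-1,II-2]: 8 consistent
Z/I-1 aff ·: zz
Z/I-2 un ·: ZZ|Zz
Z/II-1 un I-1×I-2: Zz
Z/II-2 un I-1×I-2: Zz
⇒ Z over [I-1,I-2,II-1,II-2]: 2 consistent

II-2 ∈ {KK LL Zz, KK Ll Zz, KK ll Zz, Kk LL Zz, Kk Ll Zz, Kk ll Zz, kk LL Zz, kk Ll Zz, kk ll Zz}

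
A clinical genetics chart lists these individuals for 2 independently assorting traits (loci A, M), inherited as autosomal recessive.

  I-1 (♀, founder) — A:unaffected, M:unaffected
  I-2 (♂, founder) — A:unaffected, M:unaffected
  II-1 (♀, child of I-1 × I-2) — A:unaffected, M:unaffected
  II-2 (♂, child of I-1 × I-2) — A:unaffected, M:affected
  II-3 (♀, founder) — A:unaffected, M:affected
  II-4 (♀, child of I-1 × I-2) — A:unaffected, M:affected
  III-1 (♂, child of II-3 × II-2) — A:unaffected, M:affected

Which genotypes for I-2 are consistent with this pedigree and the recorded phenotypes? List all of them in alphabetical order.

A/I-1 un ·: AA|Aa
A/I-2 un ·: AA|Aa
A/II-1 un I-1×I-2: AA|Aa
A/II-2 un I-1×I-2: AA|Aa
A/II-3 un ·: AA|Aa
A/II-4 un I-1×I-2: AA|Aa
A/III-1 un II-3×II-2: AA|Aa
⇒ A over [I-1,I-2,II-1,II-2,II-3,II-4,III-1]: 87 consistent
M/I-1 un ·: Mm
M/I-2 un ·: Mm
M/II-1 un I-1×I-2: MM|Mm
M/II-2 aff I-1×I-2: mm
M/II-3 aff ·: mm
M/II-4 aff I-1×I-2: mm
M/III-1 aff II-3×II-2: mm
⇒ M over [I-1,I-2,II-1,II-2,II-3,II-4,III-1]: 2 consistent

I-2 ∈ {AA Mm, Aa Mm}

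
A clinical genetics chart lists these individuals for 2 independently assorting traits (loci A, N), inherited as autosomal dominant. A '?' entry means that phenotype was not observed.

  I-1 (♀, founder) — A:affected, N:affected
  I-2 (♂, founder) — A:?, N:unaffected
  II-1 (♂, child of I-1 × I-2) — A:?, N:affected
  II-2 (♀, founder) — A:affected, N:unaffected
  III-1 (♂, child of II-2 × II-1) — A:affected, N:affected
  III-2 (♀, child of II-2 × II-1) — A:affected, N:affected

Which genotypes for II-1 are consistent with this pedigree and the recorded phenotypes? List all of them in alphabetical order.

II-1 ∈ {AA Nn, Aa Nn, aa Nn}

A/I-1 aff ·: Aa|AA
A/I-2 ? ·: aa|Aa|AA
A/II-1 ? I-1×I-2: aa|Aa|AA
A/II-2 aff ·: Aa|AA
A/III-1 aff II-2×II-1: Aa|AA
A/III-2 aff II-2×II-1: Aa|AA
⇒ A over [I-1,I-2,II-1,II-2,III-1,III-2]: 64 consistent
N/I-1 aff ·: Nn|NN
N/I-2 un ·: nn
N/II-1 aff I-1×I-2: Nn
N/II-2 un ·: nn
N/III-1 aff II-2×II-1: Nn
N/III-2 aff II-2×II-1: Nn
⇒ N over [I-1,I-2,II-1,II-2,III-1,III-2]: 2 consistent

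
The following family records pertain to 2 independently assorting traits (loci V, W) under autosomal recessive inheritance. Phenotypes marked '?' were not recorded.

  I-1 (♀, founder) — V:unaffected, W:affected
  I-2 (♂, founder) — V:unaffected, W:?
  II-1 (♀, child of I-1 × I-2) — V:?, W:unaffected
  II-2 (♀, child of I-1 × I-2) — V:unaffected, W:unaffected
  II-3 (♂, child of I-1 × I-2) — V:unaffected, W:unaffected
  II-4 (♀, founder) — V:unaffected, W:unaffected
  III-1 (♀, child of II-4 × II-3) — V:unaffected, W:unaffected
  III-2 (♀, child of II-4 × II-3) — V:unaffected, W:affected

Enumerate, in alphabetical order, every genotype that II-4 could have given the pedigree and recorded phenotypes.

II-4 ∈ {VV Ww, Vv Ww}

V/I-1 un ·: VV|Vv
V/I-2 un ·: VV|Vv
V/II-1 ? I-1×I-2: VV|Vv|vv
V/II-2 un I-1×I-2: VV|Vv
V/II-3 un I-1×I-2: VV|Vv
V/II-4 un ·: VV|Vv
V/III-1 un II-4×II-3: VV|Vv
V/III-2 un II-4×II-3: VV|Vv
⇒ V over [I-1,I-2,II-1,II-2,II-3,II-4,III-1,III-2]: 187 consistent
W/I-1 aff ·: ww
W/I-2 ? ·: WW|Ww
W/II-1 un I-1×I-2: Ww
W/II-2 un I-1×I-2: Ww
W/II-3 un I-1×I-2: Ww
W/II-4 un ·: Ww
W/III-1 un II-4×II-3: WW|Ww
W/III-2 aff II-4×II-3: ww
⇒ W over [I-1,I-2,II-1,II-2,II-3,II-4,III-1,III-2]: 4 consistent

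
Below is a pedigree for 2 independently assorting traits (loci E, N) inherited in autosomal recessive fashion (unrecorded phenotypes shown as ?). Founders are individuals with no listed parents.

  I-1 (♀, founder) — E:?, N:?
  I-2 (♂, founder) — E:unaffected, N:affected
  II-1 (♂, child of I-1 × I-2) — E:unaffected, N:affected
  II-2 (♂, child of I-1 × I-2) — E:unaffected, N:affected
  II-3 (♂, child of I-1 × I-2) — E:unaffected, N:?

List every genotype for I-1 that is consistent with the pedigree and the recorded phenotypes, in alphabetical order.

E/I-1 ? ·: EE|Ee|ee
E/I-2 un ·: EE|Ee
E/II-1 un I-1×I-2: EE|Ee
E/II-2 un I-1×I-2: EE|Ee
E/II-3 un I-1×I-2: EE|Ee
⇒ E over [I-1,I-2,II-1,II-2,II-3]: 27 consistent
N/I-1 ? ·: Nn|nn
N/I-2 aff ·: nn
N/II-1 aff I-1×I-2: nn
N/II-2 aff I-1×I-2: nn
N/II-3 ? I-1×I-2: Nn|nn
⇒ N over [I-1,I-2,II-1,II-2,II-3]: 3 consistent

I-1 ∈ {EE Nn, EE nn, Ee Nn, Ee nn, ee Nn, ee nn}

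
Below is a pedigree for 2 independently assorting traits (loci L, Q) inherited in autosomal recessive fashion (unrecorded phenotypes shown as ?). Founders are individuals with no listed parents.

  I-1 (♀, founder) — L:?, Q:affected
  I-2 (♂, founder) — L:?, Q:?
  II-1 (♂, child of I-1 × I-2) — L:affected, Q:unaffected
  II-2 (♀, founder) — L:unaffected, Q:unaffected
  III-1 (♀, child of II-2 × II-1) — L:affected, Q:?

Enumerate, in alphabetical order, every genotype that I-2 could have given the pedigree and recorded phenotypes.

I-2 ∈ {Ll QQ, Ll Qq, ll QQ, ll Qq}

L/I-1 ? ·: Ll|ll
L/I-2 ? ·: Ll|ll
L/II-1 aff I-1×I-2: ll
L/II-2 un ·: Ll
L/III-1 aff II-2×II-1: ll
⇒ L over [I-1,I-2,II-1,II-2,III-1]: 4 consistent
Q/I-1 aff ·: qq
Q/I-2 ? ·: QQ|Qq
Q/II-1 un I-1×I-2: Qq
Q/II-2 un ·: QQ|Qq
Q/III-1 ? II-2×II-1: QQ|Qq|qq
⇒ Q over [I-1,I-2,II-1,II-2,III-1]: 10 consistent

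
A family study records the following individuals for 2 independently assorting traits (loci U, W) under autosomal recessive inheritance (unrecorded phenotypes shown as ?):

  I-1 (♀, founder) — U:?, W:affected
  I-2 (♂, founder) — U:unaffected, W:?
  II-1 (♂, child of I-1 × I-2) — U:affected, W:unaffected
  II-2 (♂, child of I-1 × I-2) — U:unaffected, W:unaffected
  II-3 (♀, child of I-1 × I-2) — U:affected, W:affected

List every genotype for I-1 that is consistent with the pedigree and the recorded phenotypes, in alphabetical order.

I-1 ∈ {Uu ww, uu ww}

U/I-1 ? ·: Uu|uu
U/I-2 un ·: Uu
U/II-1 aff I-1×I-2: uu
U/II-2 un I-1×I-2: UU|Uu
U/II-3 aff I-1×I-2: uu
⇒ U over [I-1,I-2,II-1,II-2,II-3]: 3 consistent
W/I-1 aff ·: ww
W/I-2 ? ·: Ww
W/II-1 un I-1×I-2: Ww
W/II-2 un I-1×I-2: Ww
W/II-3 aff I-1×I-2: ww
⇒ W over [I-1,I-2,II-1,II-2,II-3]: 1 consistent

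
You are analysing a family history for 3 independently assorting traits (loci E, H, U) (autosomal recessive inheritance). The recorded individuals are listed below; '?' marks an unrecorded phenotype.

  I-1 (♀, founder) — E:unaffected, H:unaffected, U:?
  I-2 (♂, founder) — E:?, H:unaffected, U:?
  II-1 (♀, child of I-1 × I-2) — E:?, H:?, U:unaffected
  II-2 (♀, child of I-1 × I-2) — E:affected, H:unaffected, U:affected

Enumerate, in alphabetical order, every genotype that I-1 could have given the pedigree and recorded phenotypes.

I-1 ∈ {Ee HH Uu, Ee HH uu, Ee Hh Uu, Ee Hh uu}

E/I-1 un ·: Ee
E/I-2 ? ·: Ee|ee
E/II-1 ? I-1×I-2: EE|Ee|ee
E/II-2 aff I-1×I-2: ee
⇒ E over [I-1,I-2,II-1,II-2]: 5 consistent
H/I-1 un ·: HH|Hh
H/I-2 un ·: HH|Hh
H/II-1 ? I-1×I-2: HH|Hh|hh
H/II-2 un I-1×I-2: HH|Hh
⇒ H over [I-1,I-2,II-1,II-2]: 15 consistent
U/I-1 ? ·: Uu|uu
U/I-2 ? ·: Uu|uu
U/II-1 un I-1×I-2: UU|Uu
U/II-2 aff I-1×I-2: uu
⇒ U over [I-1,I-2,II-1,II-2]: 4 consistent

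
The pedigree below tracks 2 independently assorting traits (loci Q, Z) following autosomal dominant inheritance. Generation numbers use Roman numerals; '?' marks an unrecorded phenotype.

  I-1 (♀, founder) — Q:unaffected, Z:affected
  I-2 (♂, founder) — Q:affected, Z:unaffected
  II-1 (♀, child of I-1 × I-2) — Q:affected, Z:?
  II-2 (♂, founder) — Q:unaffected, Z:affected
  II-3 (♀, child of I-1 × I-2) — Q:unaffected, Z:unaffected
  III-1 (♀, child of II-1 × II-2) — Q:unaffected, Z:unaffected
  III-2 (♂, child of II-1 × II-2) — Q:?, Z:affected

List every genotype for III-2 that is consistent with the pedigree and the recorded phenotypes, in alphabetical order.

III-2 ∈ {Qq ZZ, Qq Zz, qq ZZ, qq Zz}

Q/I-1 un ·: qq
Q/I-2 aff ·: Qq
Q/II-1 aff I-1×I-2: Qq
Q/II-2 un ·: qq
Q/II-3 un I-1×I-2: qq
Q/III-1 un II-1×II-2: qq
Q/III-2 ? II-1×II-2: qq|Qq
⇒ Q over [I-1,I-2,II-1,II-2,II-3,III-1,III-2]: 2 consistent
Z/I-1 aff ·: Zz
Z/I-2 un ·: zz
Z/II-1 ? I-1×I-2: zz|Zz
Z/II-2 aff ·: Zz
Z/II-3 un I-1×I-2: zz
Z/III-1 un II-1×II-2: zz
Z/III-2 aff II-1×II-2: Zz|ZZ
⇒ Z over [I-1,I-2,II-1,II-2,II-3,III-1,III-2]: 3 consistent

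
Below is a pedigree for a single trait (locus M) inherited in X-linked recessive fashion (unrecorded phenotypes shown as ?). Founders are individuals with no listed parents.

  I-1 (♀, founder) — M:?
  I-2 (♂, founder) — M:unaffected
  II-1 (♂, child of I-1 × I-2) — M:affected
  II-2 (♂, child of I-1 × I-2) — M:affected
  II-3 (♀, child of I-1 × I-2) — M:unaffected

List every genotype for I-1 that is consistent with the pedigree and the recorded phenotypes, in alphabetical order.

M/I-1 ? ·: X^MX^m|X^mX^m
M/I-2 un ·: X^MY
M/II-1 aff I-1×I-2: X^mY
M/II-2 aff I-1×I-2: X^mY
M/II-3 un I-1×I-2: X^MX^M|X^MX^m
⇒ M over [I-1,I-2,II-1,II-2,II-3]: 3 consistent

I-1 ∈ {X^MX^m, X^mX^m}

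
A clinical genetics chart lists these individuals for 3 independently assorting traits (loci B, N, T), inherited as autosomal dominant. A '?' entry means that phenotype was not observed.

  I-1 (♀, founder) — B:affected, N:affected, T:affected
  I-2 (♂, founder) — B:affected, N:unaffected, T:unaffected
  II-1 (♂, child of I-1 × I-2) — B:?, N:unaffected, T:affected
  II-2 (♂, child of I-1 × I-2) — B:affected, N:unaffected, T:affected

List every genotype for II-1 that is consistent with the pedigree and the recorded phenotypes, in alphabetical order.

B/I-1 aff ·: Bb|BB
B/I-2 aff ·: Bb|BB
B/II-1 ? I-1×I-2: bb|Bb|BB
B/II-2 aff I-1×I-2: Bb|BB
⇒ B over [I-1,I-2,II-1,II-2]: 15 consistent
N/I-1 aff ·: Nn
N/I-2 un ·: nn
N/II-1 un I-1×I-2: nn
N/II-2 un I-1×I-2: nn
⇒ N over [I-1,I-2,II-1,II-2]: 1 consistent
T/I-1 aff ·: Tt|TT
T/I-2 un ·: tt
T/II-1 aff I-1×I-2: Tt
T/II-2 aff I-1×I-2: Tt
⇒ T over [I-1,I-2,II-1,II-2]: 2 consistent

II-1 ∈ {BB nn Tt, Bb nn Tt, bb nn Tt}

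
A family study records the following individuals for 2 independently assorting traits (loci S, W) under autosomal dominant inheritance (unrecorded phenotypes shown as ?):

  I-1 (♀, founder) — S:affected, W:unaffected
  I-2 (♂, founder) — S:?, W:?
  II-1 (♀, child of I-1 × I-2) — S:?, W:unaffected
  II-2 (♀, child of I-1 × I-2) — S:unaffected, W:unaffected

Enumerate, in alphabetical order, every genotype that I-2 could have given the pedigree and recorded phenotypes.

I-2 ∈ {Ss Ww, Ss ww, ss Ww, ss ww}

S/I-1 aff ·: Ss
S/I-2 ? ·: ss|Ss
S/II-1 ? I-1×I-2: ss|Ss|SS
S/II-2 un I-1×I-2: ss
⇒ S over [I-1,I-2,II-1,II-2]: 5 consistent
W/I-1 un ·: ww
W/I-2 ? ·: ww|Ww
W/II-1 un I-1×I-2: ww
W/II-2 un I-1×I-2: ww
⇒ W over [I-1,I-2,II-1,II-2]: 2 consistent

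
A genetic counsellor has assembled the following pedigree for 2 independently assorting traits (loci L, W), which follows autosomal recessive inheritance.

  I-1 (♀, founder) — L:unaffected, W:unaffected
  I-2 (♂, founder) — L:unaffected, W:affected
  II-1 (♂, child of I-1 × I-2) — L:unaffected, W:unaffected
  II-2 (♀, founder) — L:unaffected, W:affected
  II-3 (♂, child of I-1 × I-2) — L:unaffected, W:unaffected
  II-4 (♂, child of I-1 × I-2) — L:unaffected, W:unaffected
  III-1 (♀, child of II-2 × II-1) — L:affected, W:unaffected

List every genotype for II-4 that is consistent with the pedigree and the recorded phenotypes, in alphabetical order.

L/I-1 un ·: LL|Ll
L/I-2 un ·: LL|Ll
L/II-1 un I-1×I-2: Ll
L/II-2 un ·: Ll
L/II-3 un I-1×I-2: LL|Ll
L/II-4 un I-1×I-2: LL|Ll
L/III-1 aff II-2×II-1: ll
⇒ L over [I-1,I-2,II-1,II-2,II-3,II-4,III-1]: 12 consistent
W/I-1 un ·: WW|Ww
W/I-2 aff ·: ww
W/II-1 un I-1×I-2: Ww
W/II-2 aff ·: ww
W/II-3 un I-1×I-2: Ww
W/II-4 un I-1×I-2: Ww
W/III-1 un II-2×II-1: Ww
⇒ W over [I-1,I-2,II-1,II-2,II-3,II-4,III-1]: 2 consistent

II-4 ∈ {LL Ww, Ll Ww}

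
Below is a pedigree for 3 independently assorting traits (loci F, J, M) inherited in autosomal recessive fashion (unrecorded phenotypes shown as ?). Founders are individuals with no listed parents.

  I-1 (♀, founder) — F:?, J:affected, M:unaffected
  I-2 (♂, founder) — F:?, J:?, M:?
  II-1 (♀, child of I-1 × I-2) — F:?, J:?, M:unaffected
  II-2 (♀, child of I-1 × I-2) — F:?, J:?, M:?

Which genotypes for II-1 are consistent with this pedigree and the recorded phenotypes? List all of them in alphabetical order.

F/I-1 ? ·: FF|Ff|ff
F/I-2 ? ·: FF|Ff|ff
F/II-1 ? I-1×I-2: FF|Ff|ff
F/II-2 ? I-1×I-2: FF|Ff|ff
⇒ F over [I-1,I-2,II-1,II-2]: 29 consistent
J/I-1 aff ·: jj
J/I-2 ? ·: JJ|Jj|jj
J/II-1 ? I-1×I-2: Jj|jj
J/II-2 ? I-1×I-2: Jj|jj
⇒ J over [I-1,I-2,II-1,II-2]: 6 consistent
M/I-1 un ·: MM|Mm
M/I-2 ? ·: MM|Mm|mm
M/II-1 un I-1×I-2: MM|Mm
M/II-2 ? I-1×I-2: MM|Mm|mm
⇒ M over [I-1,I-2,II-1,II-2]: 18 consistent

II-1 ∈ {FF Jj MM, FF Jj Mm, FF jj MM, FF jj Mm, Ff Jj MM, Ff Jj Mm, Ff jj MM, Ff jj Mm, ff Jj MM, ff Jj Mm, ff jj MM, ff jj Mm}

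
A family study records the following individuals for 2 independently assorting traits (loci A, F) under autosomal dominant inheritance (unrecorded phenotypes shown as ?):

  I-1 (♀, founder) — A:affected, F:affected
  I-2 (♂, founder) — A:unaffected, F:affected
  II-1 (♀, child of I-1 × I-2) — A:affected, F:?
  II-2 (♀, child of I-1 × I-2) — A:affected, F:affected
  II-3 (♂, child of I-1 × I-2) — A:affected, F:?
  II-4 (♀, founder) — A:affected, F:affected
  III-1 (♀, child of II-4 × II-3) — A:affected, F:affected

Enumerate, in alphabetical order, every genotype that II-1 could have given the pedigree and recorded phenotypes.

A/I-1 aff ·: Aa|AA
A/I-2 un ·: aa
A/II-1 aff I-1×I-2: Aa
A/II-2 aff I-1×I-2: Aa
A/II-3 aff I-1×I-2: Aa
A/II-4 aff ·: Aa|AA
A/III-1 aff II-4×II-3: Aa|AA
⇒ A over [I-1,I-2,II-1,II-2,II-3,II-4,III-1]: 8 consistent
F/I-1 aff ·: Ff|FF
F/I-2 aff ·: Ff|FF
F/II-1 ? I-1×I-2: ff|Ff|FF
F/II-2 aff I-1×I-2: Ff|FF
F/II-3 ? I-1×I-2: ff|Ff|FF
F/II-4 aff ·: Ff|FF
F/III-1 aff II-4×II-3: Ff|FF
⇒ F over [I-1,I-2,II-1,II-2,II-3,II-4,III-1]: 113 consistent

II-1 ∈ {Aa FF, Aa Ff, Aa ff}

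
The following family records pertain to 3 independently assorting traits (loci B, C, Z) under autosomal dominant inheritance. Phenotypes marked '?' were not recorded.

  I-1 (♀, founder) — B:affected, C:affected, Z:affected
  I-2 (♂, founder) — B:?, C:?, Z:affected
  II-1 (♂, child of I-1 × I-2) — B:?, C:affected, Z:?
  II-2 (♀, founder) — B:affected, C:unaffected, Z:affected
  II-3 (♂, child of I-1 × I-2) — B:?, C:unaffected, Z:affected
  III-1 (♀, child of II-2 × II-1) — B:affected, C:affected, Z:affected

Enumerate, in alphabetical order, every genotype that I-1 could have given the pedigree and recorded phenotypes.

I-1 ∈ {BB Cc ZZ, BB Cc Zz, Bb Cc ZZ, Bb Cc Zz}

B/I-1 aff ·: Bb|BB
B/I-2 ? ·: bb|Bb|BB
B/II-1 ? I-1×I-2: bb|Bb|BB
B/II-2 aff ·: Bb|BB
B/II-3 ? I-1×I-2: bb|Bb|BB
B/III-1 aff II-2×II-1: Bb|BB
⇒ B over [I-1,I-2,II-1,II-2,II-3,III-1]: 74 consistent
C/I-1 aff ·: Cc
C/I-2 ? ·: cc|Cc
C/II-1 aff I-1×I-2: Cc|CC
C/II-2 un ·: cc
C/II-3 un I-1×I-2: cc
C/III-1 aff II-2×II-1: Cc
⇒ C over [I-1,I-2,II-1,II-2,II-3,III-1]: 3 consistent
Z/I-1 aff ·: Zz|ZZ
Z/I-2 aff ·: Zz|ZZ
Z/II-1 ? I-1×I-2: zz|Zz|ZZ
Z/II-2 aff ·: Zz|ZZ
Z/II-3 aff I-1×I-2: Zz|ZZ
Z/III-1 aff II-2×II-1: Zz|ZZ
⇒ Z over [I-1,I-2,II-1,II-2,II-3,III-1]: 49 consistent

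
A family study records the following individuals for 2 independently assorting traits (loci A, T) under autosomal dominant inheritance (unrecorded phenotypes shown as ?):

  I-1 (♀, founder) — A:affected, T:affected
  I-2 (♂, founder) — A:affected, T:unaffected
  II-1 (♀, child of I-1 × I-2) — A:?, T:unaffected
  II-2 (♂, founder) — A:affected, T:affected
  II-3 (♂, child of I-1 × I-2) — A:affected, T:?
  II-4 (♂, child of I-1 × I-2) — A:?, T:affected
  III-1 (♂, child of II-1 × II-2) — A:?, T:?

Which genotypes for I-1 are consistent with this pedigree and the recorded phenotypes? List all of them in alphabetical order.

A/I-1 aff ·: Aa|AA
A/I-2 aff ·: Aa|AA
A/II-1 ? I-1×I-2: aa|Aa|AA
A/II-2 aff ·: Aa|AA
A/II-3 aff I-1×I-2: Aa|AA
A/II-4 ? I-1×I-2: aa|Aa|AA
A/III-1 ? II-1×II-2: aa|Aa|AA
⇒ A over [I-1,I-2,II-1,II-2,II-3,II-4,III-1]: 133 consistent
T/I-1 aff ·: Tt
T/I-2 un ·: tt
T/II-1 un I-1×I-2: tt
T/II-2 aff ·: Tt|TT
T/II-3 ? I-1×I-2: tt|Tt
T/II-4 aff I-1×I-2: Tt
T/III-1 ? II-1×II-2: tt|Tt
⇒ T over [I-1,I-2,II-1,II-2,II-3,II-4,III-1]: 6 consistent

I-1 ∈ {AA Tt, Aa Tt}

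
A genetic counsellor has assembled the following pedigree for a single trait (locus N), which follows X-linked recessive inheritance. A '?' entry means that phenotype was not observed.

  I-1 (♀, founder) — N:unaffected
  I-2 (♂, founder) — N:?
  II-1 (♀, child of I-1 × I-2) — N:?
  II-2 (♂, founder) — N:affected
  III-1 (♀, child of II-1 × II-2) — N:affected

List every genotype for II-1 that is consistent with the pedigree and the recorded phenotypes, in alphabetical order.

N/I-1 un ·: X^NX^N|X^NX^n
N/I-2 ? ·: X^NY|X^nY
N/II-1 ? I-1×I-2: X^NX^n|X^nX^n
N/II-2 aff ·: X^nY
N/III-1 aff II-1×II-2: X^nX^n
⇒ N over [I-1,I-2,II-1,II-2,III-1]: 4 consistent

II-1 ∈ {X^NX^n, X^nX^n}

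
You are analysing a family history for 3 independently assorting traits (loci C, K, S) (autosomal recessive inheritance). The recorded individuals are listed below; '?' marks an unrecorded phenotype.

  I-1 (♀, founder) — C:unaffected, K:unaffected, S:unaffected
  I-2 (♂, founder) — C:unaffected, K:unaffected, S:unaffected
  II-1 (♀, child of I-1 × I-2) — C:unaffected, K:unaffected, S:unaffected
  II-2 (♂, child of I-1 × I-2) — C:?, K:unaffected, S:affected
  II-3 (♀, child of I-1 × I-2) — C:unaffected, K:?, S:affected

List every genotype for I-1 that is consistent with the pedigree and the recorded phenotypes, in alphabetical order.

C/I-1 un ·: CC|Cc
C/I-2 un ·: CC|Cc
C/II-1 un I-1×I-2: CC|Cc
C/II-2 ? I-1×I-2: CC|Cc|cc
C/II-3 un I-1×I-2: CC|Cc
⇒ C over [I-1,I-2,II-1,II-2,II-3]: 29 consistent
K/I-1 un ·: KK|Kk
K/I-2 un ·: KK|Kk
K/II-1 un I-1×I-2: KK|Kk
K/II-2 un I-1×I-2: KK|Kk
K/II-3 ? I-1×I-2: KK|Kk|kk
⇒ K over [I-1,I-2,II-1,II-2,II-3]: 29 consistent
S/I-1 un ·: Ss
S/I-2 un ·: Ss
S/II-1 un I-1×I-2: SS|Ss
S/II-2 aff I-1×I-2: ss
S/II-3 aff I-1×I-2: ss
⇒ S over [I-1,I-2,II-1,II-2,II-3]: 2 consistent

I-1 ∈ {CC KK Ss, CC Kk Ss, Cc KK Ss, Cc Kk Ss}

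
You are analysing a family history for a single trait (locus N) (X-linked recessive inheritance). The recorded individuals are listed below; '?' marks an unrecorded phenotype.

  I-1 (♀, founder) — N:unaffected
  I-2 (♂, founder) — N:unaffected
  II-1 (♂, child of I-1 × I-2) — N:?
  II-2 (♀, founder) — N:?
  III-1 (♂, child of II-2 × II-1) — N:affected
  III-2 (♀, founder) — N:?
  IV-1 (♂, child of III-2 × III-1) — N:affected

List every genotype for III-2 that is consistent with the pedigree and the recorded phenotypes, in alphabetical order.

III-2 ∈ {X^NX^n, X^nX^n}

N/I-1 un ·: X^NX^N|X^NX^n
N/I-2 un ·: X^NY
N/II-1 ? I-1×I-2: X^NY|X^nY
N/II-2 ? ·: X^NX^n|X^nX^n
N/III-1 aff II-2×II-1: X^nY
N/III-2 ? ·: X^NX^n|X^nX^n
N/IV-1 aff III-2×III-1: X^nY
⇒ N over [I-1,I-2,II-1,II-2,III-1,III-2,IV-1]: 12 consistent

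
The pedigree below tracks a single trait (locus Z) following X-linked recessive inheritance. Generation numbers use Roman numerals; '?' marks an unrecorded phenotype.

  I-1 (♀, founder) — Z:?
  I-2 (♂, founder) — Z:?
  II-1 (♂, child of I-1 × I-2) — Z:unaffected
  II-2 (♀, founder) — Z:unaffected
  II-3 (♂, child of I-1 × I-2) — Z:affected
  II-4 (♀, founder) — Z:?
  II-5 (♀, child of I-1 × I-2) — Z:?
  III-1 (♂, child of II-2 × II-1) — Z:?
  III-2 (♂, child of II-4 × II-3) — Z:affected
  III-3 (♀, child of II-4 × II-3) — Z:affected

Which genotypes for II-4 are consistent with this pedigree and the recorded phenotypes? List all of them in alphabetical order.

II-4 ∈ {X^ZX^z, X^zX^z}

Z/I-1 ? ·: X^ZX^z
Z/I-2 ? ·: X^ZY|X^zY
Z/II-1 un I-1×I-2: X^ZY
Z/II-2 un ·: X^ZX^Z|X^ZX^z
Z/II-3 aff I-1×I-2: X^zY
Z/II-4 ? ·: X^ZX^z|X^zX^z
Z/II-5 ? I-1×I-2: X^ZX^Z|X^ZX^z|X^zX^z
Z/III-1 ? II-2×II-1: X^ZY|X^zY
Z/III-2 aff II-4×II-3: X^zY
Z/III-3 aff II-4×II-3: X^zX^z
⇒ Z over [I-1,I-2,II-1,II-2,II-3,II-4,II-5,III-1,III-2,III-3]: 24 consistent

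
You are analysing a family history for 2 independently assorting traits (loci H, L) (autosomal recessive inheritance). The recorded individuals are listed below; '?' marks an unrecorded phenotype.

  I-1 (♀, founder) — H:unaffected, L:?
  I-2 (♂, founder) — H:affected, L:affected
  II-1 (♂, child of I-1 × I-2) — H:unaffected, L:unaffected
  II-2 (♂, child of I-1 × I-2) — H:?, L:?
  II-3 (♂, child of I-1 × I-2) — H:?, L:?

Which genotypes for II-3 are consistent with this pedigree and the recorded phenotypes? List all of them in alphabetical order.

II-3 ∈ {Hh Ll, Hh ll, hh Ll, hh ll}

H/I-1 un ·: HH|Hh
H/I-2 aff ·: hh
H/II-1 un I-1×I-2: Hh
H/II-2 ? I-1×I-2: Hh|hh
H/II-3 ? I-1×I-2: Hh|hh
⇒ H over [I-1,I-2,II-1,II-2,II-3]: 5 consistent
L/I-1 ? ·: LL|Ll
L/I-2 aff ·: ll
L/II-1 un I-1×I-2: Ll
L/II-2 ? I-1×I-2: Ll|ll
L/II-3 ? I-1×I-2: Ll|ll
⇒ L over [I-1,I-2,II-1,II-2,II-3]: 5 consistent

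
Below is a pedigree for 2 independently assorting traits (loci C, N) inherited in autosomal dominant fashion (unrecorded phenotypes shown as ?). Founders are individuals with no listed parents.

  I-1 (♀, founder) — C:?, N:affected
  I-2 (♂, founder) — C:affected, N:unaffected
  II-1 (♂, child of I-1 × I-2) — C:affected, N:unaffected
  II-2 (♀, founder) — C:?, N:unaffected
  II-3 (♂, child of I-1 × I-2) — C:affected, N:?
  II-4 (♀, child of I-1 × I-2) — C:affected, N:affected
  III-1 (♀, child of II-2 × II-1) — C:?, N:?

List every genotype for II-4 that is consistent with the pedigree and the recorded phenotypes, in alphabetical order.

II-4 ∈ {CC Nn, Cc Nn}

C/I-1 ? ·: cc|Cc|CC
C/I-2 aff ·: Cc|CC
C/II-1 aff I-1×I-2: Cc|CC
C/II-2 ? ·: cc|Cc|CC
C/II-3 aff I-1×I-2: Cc|CC
C/II-4 aff I-1×I-2: Cc|CC
C/III-1 ? II-2×II-1: cc|Cc|CC
⇒ C over [I-1,I-2,II-1,II-2,II-3,II-4,III-1]: 150 consistent
N/I-1 aff ·: Nn
N/I-2 un ·: nn
N/II-1 un I-1×I-2: nn
N/II-2 un ·: nn
N/II-3 ? I-1×I-2: nn|Nn
N/II-4 aff I-1×I-2: Nn
N/III-1 ? II-2×II-1: nn
⇒ N over [I-1,I-2,II-1,II-2,II-3,II-4,III-1]: 2 consistent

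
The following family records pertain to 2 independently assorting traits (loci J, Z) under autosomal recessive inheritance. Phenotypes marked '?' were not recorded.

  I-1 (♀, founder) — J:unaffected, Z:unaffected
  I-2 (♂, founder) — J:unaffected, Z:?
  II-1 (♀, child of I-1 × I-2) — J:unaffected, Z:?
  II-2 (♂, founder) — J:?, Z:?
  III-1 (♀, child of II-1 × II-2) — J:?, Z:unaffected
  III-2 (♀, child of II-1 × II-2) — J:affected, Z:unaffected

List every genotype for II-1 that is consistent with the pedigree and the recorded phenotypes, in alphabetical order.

II-1 ∈ {Jj ZZ, Jj Zz, Jj zz}

J/I-1 un ·: JJ|Jj
J/I-2 un ·: JJ|Jj
J/II-1 un I-1×I-2: Jj
J/II-2 ? ·: Jj|jj
J/III-1 ? II-1×II-2: JJ|Jj|jj
J/III-2 aff II-1×II-2: jj
⇒ J over [I-1,I-2,II-1,II-2,III-1,III-2]: 15 consistent
Z/I-1 un ·: ZZ|Zz
Z/I-2 ? ·: ZZ|Zz|zz
Z/II-1 ? I-1×I-2: ZZ|Zz|zz
Z/II-2 ? ·: ZZ|Zz|zz
Z/III-1 un II-1×II-2: ZZ|Zz
Z/III-2 un II-1×II-2: ZZ|Zz
⇒ Z over [I-1,I-2,II-1,II-2,III-1,III-2]: 73 consistent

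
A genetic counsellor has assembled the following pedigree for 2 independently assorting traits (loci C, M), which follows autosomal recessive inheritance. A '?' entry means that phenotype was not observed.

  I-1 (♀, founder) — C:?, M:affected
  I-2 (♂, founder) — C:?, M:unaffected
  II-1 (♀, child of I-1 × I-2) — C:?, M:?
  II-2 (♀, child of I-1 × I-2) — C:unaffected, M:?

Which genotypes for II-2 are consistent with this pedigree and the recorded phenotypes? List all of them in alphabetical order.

C/I-1 ? ·: CC|Cc|cc
C/I-2 ? ·: CC|Cc|cc
C/II-1 ? I-1×I-2: CC|Cc|cc
C/II-2 un I-1×I-2: CC|Cc
⇒ C over [I-1,I-2,II-1,II-2]: 21 consistent
M/I-1 aff ·: mm
M/I-2 un ·: MM|Mm
M/II-1 ? I-1×I-2: Mm|mm
M/II-2 ? I-1×I-2: Mm|mm
⇒ M over [I-1,I-2,II-1,II-2]: 5 consistent

II-2 ∈ {CC Mm, CC mm, Cc Mm, Cc mm}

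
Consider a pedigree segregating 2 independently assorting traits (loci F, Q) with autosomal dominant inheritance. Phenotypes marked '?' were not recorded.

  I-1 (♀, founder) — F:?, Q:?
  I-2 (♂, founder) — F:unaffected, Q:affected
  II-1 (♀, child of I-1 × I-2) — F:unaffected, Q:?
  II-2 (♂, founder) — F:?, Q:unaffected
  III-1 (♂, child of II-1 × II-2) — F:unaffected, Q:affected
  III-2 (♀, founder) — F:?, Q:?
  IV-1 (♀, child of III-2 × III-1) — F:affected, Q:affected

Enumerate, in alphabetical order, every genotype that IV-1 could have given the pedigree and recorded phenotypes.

IV-1 ∈ {Ff QQ, Ff Qq}

F/I-1 ? ·: ff|Ff
F/I-2 un ·: ff
F/II-1 un I-1×I-2: ff
F/II-2 ? ·: ff|Ff
F/III-1 un II-1×II-2: ff
F/III-2 ? ·: Ff|FF
F/IV-1 aff III-2×III-1: Ff
⇒ F over [I-1,I-2,II-1,II-2,III-1,III-2,IV-1]: 8 consistent
Q/I-1 ? ·: qq|Qq|QQ
Q/I-2 aff ·: Qq|QQ
Q/II-1 ? I-1×I-2: Qq|QQ
Q/II-2 un ·: qq
Q/III-1 aff II-1×II-2: Qq
Q/III-2 ? ·: qq|Qq|QQ
Q/IV-1 aff III-2×III-1: Qq|QQ
⇒ Q over [I-1,I-2,II-1,II-2,III-1,III-2,IV-1]: 45 consistent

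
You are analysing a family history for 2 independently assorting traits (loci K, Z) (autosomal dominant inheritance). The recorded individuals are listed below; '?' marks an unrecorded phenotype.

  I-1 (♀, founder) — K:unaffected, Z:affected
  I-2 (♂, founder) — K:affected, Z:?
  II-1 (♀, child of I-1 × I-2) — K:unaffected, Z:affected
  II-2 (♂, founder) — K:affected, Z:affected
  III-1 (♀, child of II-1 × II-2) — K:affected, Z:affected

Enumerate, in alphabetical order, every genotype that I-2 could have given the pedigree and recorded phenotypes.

K/I-1 un ·: kk
K/I-2 aff ·: Kk
K/II-1 un I-1×I-2: kk
K/II-2 aff ·: Kk|KK
K/III-1 aff II-1×II-2: Kk
⇒ K over [I-1,I-2,II-1,II-2,III-1]: 2 consistent
Z/I-1 aff ·: Zz|ZZ
Z/I-2 ? ·: zz|Zz|ZZ
Z/II-1 aff I-1×I-2: Zz|ZZ
Z/II-2 aff ·: Zz|ZZ
Z/III-1 aff II-1×II-2: Zz|ZZ
⇒ Z over [I-1,I-2,II-1,II-2,III-1]: 32 consistent

I-2 ∈ {Kk ZZ, Kk Zz, Kk zz}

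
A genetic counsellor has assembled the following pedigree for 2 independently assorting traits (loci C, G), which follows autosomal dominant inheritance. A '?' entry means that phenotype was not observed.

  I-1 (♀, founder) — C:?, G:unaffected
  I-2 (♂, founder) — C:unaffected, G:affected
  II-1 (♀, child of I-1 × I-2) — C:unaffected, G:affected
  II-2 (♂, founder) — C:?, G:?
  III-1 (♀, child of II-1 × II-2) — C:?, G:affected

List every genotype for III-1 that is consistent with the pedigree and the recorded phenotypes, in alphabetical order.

C/I-1 ? ·: cc|Cc
C/I-2 un ·: cc
C/II-1 un I-1×I-2: cc
C/II-2 ? ·: cc|Cc|CC
C/III-1 ? II-1×II-2: cc|Cc
⇒ C over [I-1,I-2,II-1,II-2,III-1]: 8 consistent
G/I-1 un ·: gg
G/I-2 aff ·: Gg|GG
G/II-1 aff I-1×I-2: Gg
G/II-2 ? ·: gg|Gg|GG
G/III-1 aff II-1×II-2: Gg|GG
⇒ G over [I-1,I-2,II-1,II-2,III-1]: 10 consistent

III-1 ∈ {Cc GG, Cc Gg, cc GG, cc Gg}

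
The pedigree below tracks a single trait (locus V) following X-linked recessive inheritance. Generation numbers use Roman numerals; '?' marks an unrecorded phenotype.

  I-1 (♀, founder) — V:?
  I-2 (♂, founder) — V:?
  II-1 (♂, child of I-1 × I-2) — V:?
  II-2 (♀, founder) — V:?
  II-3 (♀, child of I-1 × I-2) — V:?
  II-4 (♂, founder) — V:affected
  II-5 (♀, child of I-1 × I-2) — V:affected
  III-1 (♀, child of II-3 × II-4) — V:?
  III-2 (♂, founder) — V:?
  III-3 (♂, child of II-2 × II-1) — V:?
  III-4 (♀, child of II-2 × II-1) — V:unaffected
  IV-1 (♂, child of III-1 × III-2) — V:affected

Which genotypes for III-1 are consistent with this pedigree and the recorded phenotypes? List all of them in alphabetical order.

III-1 ∈ {X^VX^v, X^vX^v}

V/I-1 ? ·: X^VX^v|X^vX^v
V/I-2 ? ·: X^vY
V/II-1 ? I-1×I-2: X^VY|X^vY
V/II-2 ? ·: X^VX^V|X^VX^v|X^vX^v
V/II-3 ? I-1×I-2: X^VX^v|X^vX^v
V/II-4 aff ·: X^vY
V/II-5 aff I-1×I-2: X^vX^v
V/III-1 ? II-3×II-4: X^VX^v|X^vX^v
V/III-2 ? ·: X^VY|X^vY
V/III-3 ? II-2×II-1: X^VY|X^vY
V/III-4 un II-2×II-1: X^VX^V|X^VX^v
V/IV-1 aff III-1×III-2: X^vY
⇒ V over [I-1,I-2,II-1,II-2,II-3,II-4,II-5,III-1,III-2,III-3,III-4,IV-1]: 60 consistent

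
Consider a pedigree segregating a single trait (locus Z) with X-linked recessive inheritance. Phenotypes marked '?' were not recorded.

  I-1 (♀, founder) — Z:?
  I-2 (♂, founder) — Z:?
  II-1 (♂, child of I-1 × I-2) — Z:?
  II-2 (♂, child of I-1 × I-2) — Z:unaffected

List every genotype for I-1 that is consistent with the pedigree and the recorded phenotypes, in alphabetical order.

Z/I-1 ? ·: X^ZX^Z|X^ZX^z
Z/I-2 ? ·: X^ZY|X^zY
Z/II-1 ? I-1×I-2: X^ZY|X^zY
Z/II-2 un I-1×I-2: X^ZY
⇒ Z over [I-1,I-2,II-1,II-2]: 6 consistent

I-1 ∈ {X^ZX^Z, X^ZX^z}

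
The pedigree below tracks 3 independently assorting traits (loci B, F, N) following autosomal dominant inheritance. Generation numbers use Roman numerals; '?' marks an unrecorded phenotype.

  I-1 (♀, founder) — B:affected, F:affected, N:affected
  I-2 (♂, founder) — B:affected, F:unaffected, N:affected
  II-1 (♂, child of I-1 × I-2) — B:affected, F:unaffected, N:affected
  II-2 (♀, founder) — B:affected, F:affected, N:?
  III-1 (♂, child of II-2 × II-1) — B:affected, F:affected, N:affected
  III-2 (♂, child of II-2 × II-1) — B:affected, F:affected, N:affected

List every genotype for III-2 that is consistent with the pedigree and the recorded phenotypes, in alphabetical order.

B/I-1 aff ·: Bb|BB
B/I-2 aff ·: Bb|BB
B/II-1 aff I-1×I-2: Bb|BB
B/II-2 aff ·: Bb|BB
B/III-1 aff II-2×II-1: Bb|BB
B/III-2 aff II-2×II-1: Bb|BB
⇒ B over [I-1,I-2,II-1,II-2,III-1,III-2]: 44 consistent
F/I-1 aff ·: Ff
F/I-2 un ·: ff
F/II-1 un I-1×I-2: ff
F/II-2 aff ·: Ff|FF
F/III-1 aff II-2×II-1: Ff
F/III-2 aff II-2×II-1: Ff
⇒ F over [I-1,I-2,II-1,II-2,III-1,III-2]: 2 consistent
N/I-1 aff ·: Nn|NN
N/I-2 aff ·: Nn|NN
N/II-1 aff I-1×I-2: Nn|NN
N/II-2 ? ·: nn|Nn|NN
N/III-1 aff II-2×II-1: Nn|NN
N/III-2 aff II-2×II-1: Nn|NN
⇒ N over [I-1,I-2,II-1,II-2,III-1,III-2]: 51 consistent

III-2 ∈ {BB Ff NN, BB Ff Nn, Bb Ff NN, Bb Ff Nn}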